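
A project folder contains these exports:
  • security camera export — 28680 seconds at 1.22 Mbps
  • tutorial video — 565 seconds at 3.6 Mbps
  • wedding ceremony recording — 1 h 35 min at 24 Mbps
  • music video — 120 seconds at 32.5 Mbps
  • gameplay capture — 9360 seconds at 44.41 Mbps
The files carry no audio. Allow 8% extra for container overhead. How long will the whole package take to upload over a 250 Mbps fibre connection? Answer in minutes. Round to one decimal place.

security camera export: 1.220 Mbps × 28680 s × 1.08 = 37788.8 Mb
tutorial video: 3.600 Mbps × 565 s × 1.08 = 2196.7 Mb
wedding ceremony recording: 24.000 Mbps × 5700 s × 1.08 = 147744.0 Mb
music video: 32.500 Mbps × 120 s × 1.08 = 4212.0 Mb
gameplay capture: 44.410 Mbps × 9360 s × 1.08 = 448931.8 Mb
Total: 640873.3 Mb = 80109.2 MB.
At 250 Mbps: 640873.3 / 250 = 2563 s ≈ 42.7 minutes.

42.7 minutes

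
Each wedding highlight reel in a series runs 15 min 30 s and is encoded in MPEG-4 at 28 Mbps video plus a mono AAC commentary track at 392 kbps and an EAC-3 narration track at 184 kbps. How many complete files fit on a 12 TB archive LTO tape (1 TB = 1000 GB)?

3612

15 min 30 s = 930 s
Audio total: 392 + 184 = 576 kbps = 0.576 Mbps.
Total bitrate: 28.576 Mbps.
Per item: 28.576 Mbps × 930 s = 26,576 Mb = 3,322 MB.
Capacity: 12 TB = 96,000,000 Mb; 3612.33 items → 3612 complete.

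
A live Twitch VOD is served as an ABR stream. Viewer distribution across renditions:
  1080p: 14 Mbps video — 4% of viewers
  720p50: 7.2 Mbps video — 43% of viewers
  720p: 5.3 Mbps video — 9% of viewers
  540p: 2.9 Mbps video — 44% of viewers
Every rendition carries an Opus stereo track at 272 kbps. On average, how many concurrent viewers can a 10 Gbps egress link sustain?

1760

Audio: 272 kbps = 0.272 Mbps.
Average per-viewer bitrate: 0.04×14.272 + 0.43×7.472 + 0.09×5.572 + 0.44×3.172 = 5.681 Mbps.
10 Gbps = 10,000 Mbps; 10,000 / 5.681 = 1760.25 → 1760.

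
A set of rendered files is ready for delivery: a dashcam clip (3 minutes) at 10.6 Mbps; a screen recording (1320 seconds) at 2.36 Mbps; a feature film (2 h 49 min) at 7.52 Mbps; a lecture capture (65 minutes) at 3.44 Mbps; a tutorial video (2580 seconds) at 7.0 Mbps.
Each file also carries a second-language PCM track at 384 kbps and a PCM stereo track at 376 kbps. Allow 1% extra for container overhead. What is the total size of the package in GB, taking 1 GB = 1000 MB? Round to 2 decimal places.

15.97 GB

Audio total: 384 + 376 = 760 kbps = 0.760 Mbps.
dashcam clip: 11.360 Mbps × 180 s × 1.01 = 2065.2 Mb
screen recording: 3.120 Mbps × 1320 s × 1.01 = 4159.6 Mb
feature film: 8.280 Mbps × 10140 s × 1.01 = 84798.8 Mb
lecture capture: 4.200 Mbps × 3900 s × 1.01 = 16543.8 Mb
tutorial video: 7.760 Mbps × 2580 s × 1.01 = 20221.0 Mb
Total: 127788.4 Mb = 15973.6 MB.
= 15.97 GB.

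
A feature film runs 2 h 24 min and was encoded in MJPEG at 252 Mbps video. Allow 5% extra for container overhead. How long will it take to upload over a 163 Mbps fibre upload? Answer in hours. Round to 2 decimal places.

2 h 24 min = 144 min = 8640 s
File: 252.000 Mbps × 8640 s = 2177280.0 Mb.
With 5% container overhead: ×1.05. → 2286144.0 Mb.
At 163 Mbps: 2286144.0 / 163 = 14025.4 s ≈ 3.9 hours.

3.90 hours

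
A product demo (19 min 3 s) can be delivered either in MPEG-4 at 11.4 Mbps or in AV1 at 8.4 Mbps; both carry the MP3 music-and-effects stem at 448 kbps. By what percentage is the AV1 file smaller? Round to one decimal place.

25.3%

19 min 3 s = 1143 s
Audio: 448 kbps = 0.448 Mbps.
MPEG-4: 11.848 Mbps × 1143 s = 13542.3 Mb = 1.693 GB.
AV1: 8.848 Mbps × 1143 s = 10113.3 Mb = 1.264 GB.
Reduction: (1 − 1.264/1.693) × 100 = 25.32%.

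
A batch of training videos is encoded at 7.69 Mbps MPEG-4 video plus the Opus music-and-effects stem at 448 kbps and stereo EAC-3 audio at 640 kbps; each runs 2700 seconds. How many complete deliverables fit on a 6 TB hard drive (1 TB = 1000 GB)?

2025

Audio total: 448 + 640 = 1088 kbps = 1.088 Mbps.
Total bitrate: 8.778 Mbps.
Per item: 8.778 Mbps × 2700 s = 23,701 Mb = 2,963 MB.
Capacity: 6 TB = 48,000,000 Mb; 2025.27 items → 2025 complete.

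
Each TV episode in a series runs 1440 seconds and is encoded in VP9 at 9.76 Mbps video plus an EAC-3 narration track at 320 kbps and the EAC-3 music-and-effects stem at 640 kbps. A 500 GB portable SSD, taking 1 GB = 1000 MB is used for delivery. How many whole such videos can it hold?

259

Audio total: 320 + 640 = 960 kbps = 0.960 Mbps.
Total bitrate: 10.720 Mbps.
Per item: 10.720 Mbps × 1440 s = 15,437 Mb = 1,930 MB.
Capacity: 500 GB = 4,000,000 Mb; 259.12 items → 259 complete.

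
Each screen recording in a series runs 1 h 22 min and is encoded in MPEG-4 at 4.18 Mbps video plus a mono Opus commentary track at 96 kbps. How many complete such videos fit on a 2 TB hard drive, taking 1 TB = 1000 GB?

1 h 22 min = 82 min = 4920 s
Audio: 96 kbps = 0.096 Mbps.
Total bitrate: 4.276 Mbps.
Per item: 4.276 Mbps × 4920 s = 21,038 Mb = 2,630 MB.
Capacity: 2 TB = 16,000,000 Mb; 760.53 items → 760 complete.

760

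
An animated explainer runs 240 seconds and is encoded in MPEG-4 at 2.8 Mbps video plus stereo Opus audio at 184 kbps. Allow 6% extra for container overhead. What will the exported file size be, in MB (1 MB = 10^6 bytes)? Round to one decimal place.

Audio: 184 kbps = 0.184 Mbps.
Total bitrate: 2.8 + 0.184 = 2.984 Mbps.
Stream data: 2.984 Mbps × 240 s = 716.2 Mb.
With 6% container overhead: ×1.06.
759.1 Mb ÷ 8 = 94.89 MB → 94.89 MB.

94.9 MB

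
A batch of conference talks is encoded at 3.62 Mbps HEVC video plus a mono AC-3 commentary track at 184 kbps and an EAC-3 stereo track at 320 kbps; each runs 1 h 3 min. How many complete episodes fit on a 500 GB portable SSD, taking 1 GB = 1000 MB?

1 h 3 min = 63 min = 3780 s
Audio total: 184 + 320 = 504 kbps = 0.504 Mbps.
Total bitrate: 4.124 Mbps.
Per item: 4.124 Mbps × 3780 s = 15,589 Mb = 1,949 MB.
Capacity: 500 GB = 4,000,000 Mb; 256.60 items → 256 complete.

256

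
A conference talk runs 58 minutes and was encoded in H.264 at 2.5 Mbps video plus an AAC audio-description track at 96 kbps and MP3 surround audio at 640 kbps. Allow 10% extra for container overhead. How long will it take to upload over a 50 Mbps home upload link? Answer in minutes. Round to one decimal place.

58 min = 3480 s
Audio total: 96 + 640 = 736 kbps = 0.736 Mbps.
Total bitrate: 3.236 Mbps.
File: 3.236 Mbps × 3480 s = 11261.3 Mb.
With 10% container overhead: ×1.10. → 12387.4 Mb.
At 50 Mbps: 12387.4 / 50 = 247.7 s ≈ 4.13 minutes.

4.1 minutes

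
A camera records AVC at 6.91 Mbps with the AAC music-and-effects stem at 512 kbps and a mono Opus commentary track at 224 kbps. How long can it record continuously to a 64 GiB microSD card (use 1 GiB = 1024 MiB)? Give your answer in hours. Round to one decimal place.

20.0 hours

Audio total: 512 + 224 = 736 kbps = 0.736 Mbps.
Total bitrate: 6.91 + 0.736 = 7.646 Mbps.
Capacity: 64 GiB = 549,756 Mb.
Recording time: 549,756 / 7.646 = 71,901 s ≈ 20.0 hours.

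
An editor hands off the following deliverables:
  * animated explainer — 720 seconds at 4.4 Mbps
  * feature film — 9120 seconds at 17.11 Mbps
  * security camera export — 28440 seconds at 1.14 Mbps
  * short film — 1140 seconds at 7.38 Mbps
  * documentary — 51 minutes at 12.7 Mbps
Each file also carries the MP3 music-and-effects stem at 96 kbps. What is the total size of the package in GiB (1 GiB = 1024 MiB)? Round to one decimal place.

28.3 GiB

Audio: 96 kbps = 0.096 Mbps.
animated explainer: 4.496 Mbps × 720 s = 3237.1 Mb
feature film: 17.206 Mbps × 9120 s = 156918.7 Mb
security camera export: 1.236 Mbps × 28440 s = 35151.8 Mb
short film: 7.476 Mbps × 1140 s = 8522.6 Mb
documentary: 12.796 Mbps × 3060 s = 39155.8 Mb
Total: 242986.1 Mb = 30373.3 MB.
= 28.29 GiB.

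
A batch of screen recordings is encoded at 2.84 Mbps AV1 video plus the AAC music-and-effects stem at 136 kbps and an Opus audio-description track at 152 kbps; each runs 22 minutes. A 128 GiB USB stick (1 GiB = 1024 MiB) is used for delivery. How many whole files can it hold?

22 min = 1320 s
Audio total: 136 + 152 = 288 kbps = 0.288 Mbps.
Total bitrate: 3.128 Mbps.
Per item: 3.128 Mbps × 1320 s = 4,129 Mb = 516.1 MB.
Capacity: 128 GiB = 1,099,512 Mb; 266.29 items → 266 complete.

266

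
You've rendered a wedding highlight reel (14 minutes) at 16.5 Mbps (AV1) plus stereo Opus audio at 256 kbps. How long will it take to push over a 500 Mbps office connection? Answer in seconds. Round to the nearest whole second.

14 min = 840 s
Audio: 256 kbps = 0.256 Mbps.
Total bitrate: 16.756 Mbps.
File: 16.756 Mbps × 840 s = 14075.0 Mb.
At 500 Mbps: 14075.0 / 500 = 28.2 s ≈ 28.2 seconds.

28 seconds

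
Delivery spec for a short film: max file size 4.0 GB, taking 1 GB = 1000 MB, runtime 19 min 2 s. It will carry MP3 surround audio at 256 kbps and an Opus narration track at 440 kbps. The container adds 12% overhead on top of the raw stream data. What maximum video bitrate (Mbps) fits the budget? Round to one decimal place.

Budget: 4.0 GB = 32000.0 Mb.
Stream payload after overhead: 32000.0 / 1.12 = 28571.4 Mb.
19 min 2 s = 1142 s
Total bitrate budget: 28571.4 Mb / 1142 s = 25.019 Mbps.
Audio total: 256 + 440 = 696 kbps = 0.696 Mbps.
Video: 25.019 − 0.696 = 24.323 Mbps.

24.3 Mbps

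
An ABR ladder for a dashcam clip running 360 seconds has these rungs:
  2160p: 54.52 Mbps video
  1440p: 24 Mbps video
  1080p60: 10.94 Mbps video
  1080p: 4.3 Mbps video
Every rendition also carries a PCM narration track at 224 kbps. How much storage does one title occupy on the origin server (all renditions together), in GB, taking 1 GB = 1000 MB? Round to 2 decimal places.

Audio: 224 kbps = 0.224 Mbps.
Sum of rendition bitrates: (54.52+0.224) + (24+0.224) + (10.94+0.224) + (4.3+0.224) = 94.656 Mbps.
× 360 s = 34,076 Mb = 4,260 MB = 4.260 GB.

4.26 GB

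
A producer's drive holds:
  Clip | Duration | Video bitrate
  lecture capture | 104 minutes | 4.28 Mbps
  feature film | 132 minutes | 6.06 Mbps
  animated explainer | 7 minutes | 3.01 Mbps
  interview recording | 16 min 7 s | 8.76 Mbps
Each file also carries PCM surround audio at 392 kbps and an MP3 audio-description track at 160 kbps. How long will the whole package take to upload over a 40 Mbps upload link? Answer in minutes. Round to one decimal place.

Audio total: 392 + 160 = 552 kbps = 0.552 Mbps.
lecture capture: 4.832 Mbps × 6240 s = 30151.7 Mb
feature film: 6.612 Mbps × 7920 s = 52367.0 Mb
animated explainer: 3.562 Mbps × 420 s = 1496.0 Mb
interview recording: 9.312 Mbps × 967 s = 9004.7 Mb
Total: 93019.5 Mb = 11627.4 MB.
At 40 Mbps: 93019.5 / 40 = 2325 s ≈ 38.8 minutes.

38.8 minutes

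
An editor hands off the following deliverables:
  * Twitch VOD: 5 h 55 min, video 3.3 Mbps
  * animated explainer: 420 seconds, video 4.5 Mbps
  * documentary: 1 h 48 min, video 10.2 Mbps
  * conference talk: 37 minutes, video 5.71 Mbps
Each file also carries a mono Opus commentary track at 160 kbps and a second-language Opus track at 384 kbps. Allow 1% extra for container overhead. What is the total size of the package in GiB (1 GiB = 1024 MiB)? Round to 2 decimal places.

19.69 GiB

Audio total: 160 + 384 = 544 kbps = 0.544 Mbps.
Twitch VOD: 3.844 Mbps × 21300 s × 1.01 = 82696.0 Mb
animated explainer: 5.044 Mbps × 420 s × 1.01 = 2139.7 Mb
documentary: 10.744 Mbps × 6480 s × 1.01 = 70317.3 Mb
conference talk: 6.254 Mbps × 2220 s × 1.01 = 14022.7 Mb
Total: 169175.7 Mb = 21147.0 MB.
= 19.69 GiB.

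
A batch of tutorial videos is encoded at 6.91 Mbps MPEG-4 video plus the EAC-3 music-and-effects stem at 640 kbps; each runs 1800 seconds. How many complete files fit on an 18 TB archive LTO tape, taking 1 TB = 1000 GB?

Audio: 640 kbps = 0.640 Mbps.
Total bitrate: 7.550 Mbps.
Per item: 7.550 Mbps × 1800 s = 13,590 Mb = 1,699 MB.
Capacity: 18 TB = 144,000,000 Mb; 10596.03 items → 10596 complete.

10596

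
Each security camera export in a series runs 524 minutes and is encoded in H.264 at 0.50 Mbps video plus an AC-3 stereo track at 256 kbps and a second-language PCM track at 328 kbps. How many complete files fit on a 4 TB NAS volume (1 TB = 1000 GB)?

938

524 min = 31440 s
Audio total: 256 + 328 = 584 kbps = 0.584 Mbps.
Total bitrate: 1.084 Mbps.
Per item: 1.084 Mbps × 31440 s = 34,081 Mb = 4,260 MB.
Capacity: 4 TB = 32,000,000 Mb; 938.94 items → 938 complete.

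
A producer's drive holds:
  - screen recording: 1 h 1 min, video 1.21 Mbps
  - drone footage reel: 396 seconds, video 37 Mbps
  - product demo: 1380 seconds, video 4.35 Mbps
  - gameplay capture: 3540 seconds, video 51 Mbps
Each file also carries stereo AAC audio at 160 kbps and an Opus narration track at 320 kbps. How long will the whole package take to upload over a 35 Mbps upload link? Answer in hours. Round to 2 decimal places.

Audio total: 160 + 320 = 480 kbps = 0.480 Mbps.
screen recording: 1.690 Mbps × 3660 s = 6185.4 Mb
drone footage reel: 37.480 Mbps × 396 s = 14842.1 Mb
product demo: 4.830 Mbps × 1380 s = 6665.4 Mb
gameplay capture: 51.480 Mbps × 3540 s = 182239.2 Mb
Total: 209932.1 Mb = 26241.5 MB.
At 35 Mbps: 209932.1 / 35 = 5998 s ≈ 1.67 hours.

1.67 hours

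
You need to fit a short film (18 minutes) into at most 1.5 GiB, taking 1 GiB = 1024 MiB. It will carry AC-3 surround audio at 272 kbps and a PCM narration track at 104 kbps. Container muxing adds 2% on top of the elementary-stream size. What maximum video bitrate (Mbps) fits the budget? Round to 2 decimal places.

Budget: 1.5 GiB = 12884.9 Mb.
Stream payload after overhead: 12884.9 / 1.02 = 12632.3 Mb.
18 min = 1080 s
Total bitrate budget: 12632.3 Mb / 1080 s = 11.697 Mbps.
Audio total: 272 + 104 = 376 kbps = 0.376 Mbps.
Video: 11.697 − 0.376 = 11.321 Mbps.

11.32 Mbps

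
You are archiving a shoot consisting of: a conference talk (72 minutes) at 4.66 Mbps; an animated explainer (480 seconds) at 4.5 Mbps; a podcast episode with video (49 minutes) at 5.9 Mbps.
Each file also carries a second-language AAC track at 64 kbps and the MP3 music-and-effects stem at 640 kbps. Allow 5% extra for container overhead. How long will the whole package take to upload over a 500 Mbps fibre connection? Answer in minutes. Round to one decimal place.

Audio total: 64 + 640 = 704 kbps = 0.704 Mbps.
conference talk: 5.364 Mbps × 4320 s × 1.05 = 24331.1 Mb
animated explainer: 5.204 Mbps × 480 s × 1.05 = 2622.8 Mb
podcast episode with video: 6.604 Mbps × 2940 s × 1.05 = 20386.5 Mb
Total: 47340.5 Mb = 5917.6 MB.
At 500 Mbps: 47340.5 / 500 = 95 s ≈ 1.58 minutes.

1.6 minutes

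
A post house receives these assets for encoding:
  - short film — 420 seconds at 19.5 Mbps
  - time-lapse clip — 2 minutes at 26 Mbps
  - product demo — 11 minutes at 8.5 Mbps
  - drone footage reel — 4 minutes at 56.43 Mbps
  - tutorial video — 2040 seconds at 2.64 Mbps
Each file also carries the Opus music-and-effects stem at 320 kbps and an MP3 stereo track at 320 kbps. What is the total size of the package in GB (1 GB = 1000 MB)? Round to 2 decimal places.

4.76 GB

Audio total: 320 + 320 = 640 kbps = 0.640 Mbps.
short film: 20.140 Mbps × 420 s = 8458.8 Mb
time-lapse clip: 26.640 Mbps × 120 s = 3196.8 Mb
product demo: 9.140 Mbps × 660 s = 6032.4 Mb
drone footage reel: 57.070 Mbps × 240 s = 13696.8 Mb
tutorial video: 3.280 Mbps × 2040 s = 6691.2 Mb
Total: 38076.0 Mb = 4759.5 MB.
= 4.760 GB.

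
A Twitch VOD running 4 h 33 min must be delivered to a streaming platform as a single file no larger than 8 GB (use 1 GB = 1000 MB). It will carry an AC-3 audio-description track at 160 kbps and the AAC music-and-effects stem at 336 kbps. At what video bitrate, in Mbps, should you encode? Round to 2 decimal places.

Budget: 8 GB = 64000.0 Mb.
4 h 33 min = 273 min = 16380 s
Total bitrate budget: 64000.0 Mb / 16380 s = 3.907 Mbps.
Audio total: 160 + 336 = 496 kbps = 0.496 Mbps.
Video: 3.907 − 0.496 = 3.411 Mbps.

3.41 Mbps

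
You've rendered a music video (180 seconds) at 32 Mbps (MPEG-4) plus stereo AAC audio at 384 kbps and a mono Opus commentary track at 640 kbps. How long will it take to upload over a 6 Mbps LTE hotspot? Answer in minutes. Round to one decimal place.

Audio total: 384 + 640 = 1024 kbps = 1.024 Mbps.
Total bitrate: 33.024 Mbps.
File: 33.024 Mbps × 180 s = 5944.3 Mb.
At 6 Mbps: 5944.3 / 6 = 990.7 s ≈ 16.5 minutes.

16.5 minutes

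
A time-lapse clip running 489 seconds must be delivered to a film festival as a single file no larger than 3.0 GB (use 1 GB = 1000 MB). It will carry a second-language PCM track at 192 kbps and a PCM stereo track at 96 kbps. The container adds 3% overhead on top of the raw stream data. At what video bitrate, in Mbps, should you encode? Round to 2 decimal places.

47.36 Mbps

Budget: 3.0 GB = 24000.0 Mb.
Stream payload after overhead: 24000.0 / 1.03 = 23301.0 Mb.
Total bitrate budget: 23301.0 Mb / 489 s = 47.650 Mbps.
Audio total: 192 + 96 = 288 kbps = 0.288 Mbps.
Video: 47.650 − 0.288 = 47.362 Mbps.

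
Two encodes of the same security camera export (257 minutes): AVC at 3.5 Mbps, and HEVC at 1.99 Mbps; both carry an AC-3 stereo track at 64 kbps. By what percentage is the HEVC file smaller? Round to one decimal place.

257 min = 15420 s
Audio: 64 kbps = 0.064 Mbps.
AVC: 3.564 Mbps × 15420 s = 54956.9 Mb = 6.870 GB.
HEVC: 2.054 Mbps × 15420 s = 31672.7 Mb = 3.959 GB.
Reduction: (1 − 3.959/6.870) × 100 = 42.37%.

42.4%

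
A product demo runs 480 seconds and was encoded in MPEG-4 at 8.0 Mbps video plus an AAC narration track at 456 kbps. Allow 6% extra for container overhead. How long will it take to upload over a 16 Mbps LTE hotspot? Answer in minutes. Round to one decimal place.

Audio: 456 kbps = 0.456 Mbps.
Total bitrate: 8.456 Mbps.
File: 8.456 Mbps × 480 s = 4058.9 Mb.
With 6% container overhead: ×1.06. → 4302.4 Mb.
At 16 Mbps: 4302.4 / 16 = 268.9 s ≈ 4.48 minutes.

4.5 minutes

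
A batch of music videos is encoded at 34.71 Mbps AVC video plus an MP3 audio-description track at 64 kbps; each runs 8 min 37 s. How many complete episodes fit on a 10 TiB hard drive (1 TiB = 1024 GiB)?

4892

8 min 37 s = 517 s
Audio: 64 kbps = 0.064 Mbps.
Total bitrate: 34.774 Mbps.
Per item: 34.774 Mbps × 517 s = 17,978 Mb = 2,247 MB.
Capacity: 10 TiB = 87,960,930 Mb; 4892.66 items → 4892 complete.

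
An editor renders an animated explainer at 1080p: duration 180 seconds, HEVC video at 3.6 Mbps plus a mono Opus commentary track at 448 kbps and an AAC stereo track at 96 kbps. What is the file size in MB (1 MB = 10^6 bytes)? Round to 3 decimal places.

Audio total: 448 + 96 = 544 kbps = 0.544 Mbps.
Total bitrate: 3.6 + 0.544 = 4.144 Mbps.
Stream data: 4.144 Mbps × 180 s = 745.9 Mb.
745.9 Mb ÷ 8 = 93.24 MB → 93.24 MB.

93.240 MB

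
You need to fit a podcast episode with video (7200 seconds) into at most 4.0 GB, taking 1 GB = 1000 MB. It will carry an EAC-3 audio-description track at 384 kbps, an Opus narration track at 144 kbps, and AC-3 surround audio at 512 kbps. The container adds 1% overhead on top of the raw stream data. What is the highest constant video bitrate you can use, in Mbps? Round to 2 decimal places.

Budget: 4.0 GB = 32000.0 Mb.
Stream payload after overhead: 32000.0 / 1.01 = 31683.2 Mb.
Total bitrate budget: 31683.2 Mb / 7200 s = 4.400 Mbps.
Audio total: 384 + 144 + 512 = 1040 kbps = 1.040 Mbps.
Video: 4.400 − 1.040 = 3.360 Mbps.

3.36 Mbps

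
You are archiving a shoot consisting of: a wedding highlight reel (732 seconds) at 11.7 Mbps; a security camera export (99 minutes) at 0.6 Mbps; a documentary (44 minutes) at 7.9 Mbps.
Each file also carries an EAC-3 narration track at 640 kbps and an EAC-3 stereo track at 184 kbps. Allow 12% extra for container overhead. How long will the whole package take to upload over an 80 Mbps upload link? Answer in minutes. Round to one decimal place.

Audio total: 640 + 184 = 824 kbps = 0.824 Mbps.
wedding highlight reel: 12.524 Mbps × 732 s × 1.12 = 10267.7 Mb
security camera export: 1.424 Mbps × 5940 s × 1.12 = 9473.6 Mb
documentary: 8.724 Mbps × 2640 s × 1.12 = 25795.1 Mb
Total: 45536.4 Mb = 5692.0 MB.
At 80 Mbps: 45536.4 / 80 = 569 s ≈ 9.49 minutes.

9.5 minutes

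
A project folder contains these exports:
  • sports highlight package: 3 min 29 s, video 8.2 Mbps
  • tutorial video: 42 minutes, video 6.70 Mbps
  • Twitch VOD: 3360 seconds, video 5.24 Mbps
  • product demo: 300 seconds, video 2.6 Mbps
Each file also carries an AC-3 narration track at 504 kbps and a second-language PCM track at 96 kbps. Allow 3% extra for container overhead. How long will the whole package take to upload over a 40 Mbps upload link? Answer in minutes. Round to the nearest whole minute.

18 minutes

Audio total: 504 + 96 = 600 kbps = 0.600 Mbps.
sports highlight package: 8.800 Mbps × 209 s × 1.03 = 1894.4 Mb
tutorial video: 7.300 Mbps × 2520 s × 1.03 = 18947.9 Mb
Twitch VOD: 5.840 Mbps × 3360 s × 1.03 = 20211.1 Mb
product demo: 3.200 Mbps × 300 s × 1.03 = 988.8 Mb
Total: 42042.1 Mb = 5255.3 MB.
At 40 Mbps: 42042.1 / 40 = 1051 s ≈ 17.5 minutes.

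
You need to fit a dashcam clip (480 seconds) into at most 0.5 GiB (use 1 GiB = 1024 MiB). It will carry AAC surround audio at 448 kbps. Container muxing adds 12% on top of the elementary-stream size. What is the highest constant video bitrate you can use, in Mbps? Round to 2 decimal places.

7.54 Mbps

Budget: 0.5 GiB = 4295.0 Mb.
Stream payload after overhead: 4295.0 / 1.12 = 3834.8 Mb.
Total bitrate budget: 3834.8 Mb / 480 s = 7.989 Mbps.
Audio: 448 kbps = 0.448 Mbps.
Video: 7.989 − 0.448 = 7.541 Mbps.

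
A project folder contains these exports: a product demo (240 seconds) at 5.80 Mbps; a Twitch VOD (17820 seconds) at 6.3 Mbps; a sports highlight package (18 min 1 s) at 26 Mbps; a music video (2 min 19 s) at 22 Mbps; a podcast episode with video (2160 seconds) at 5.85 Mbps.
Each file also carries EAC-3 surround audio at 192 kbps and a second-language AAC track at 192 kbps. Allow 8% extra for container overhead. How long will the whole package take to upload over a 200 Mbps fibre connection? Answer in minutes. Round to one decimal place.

Audio total: 192 + 192 = 384 kbps = 0.384 Mbps.
product demo: 6.184 Mbps × 240 s × 1.08 = 1602.9 Mb
Twitch VOD: 6.684 Mbps × 17820 s × 1.08 = 128637.6 Mb
sports highlight package: 26.384 Mbps × 1081 s × 1.08 = 30802.8 Mb
music video: 22.384 Mbps × 139 s × 1.08 = 3360.3 Mb
podcast episode with video: 6.234 Mbps × 2160 s × 1.08 = 14542.7 Mb
Total: 178946.2 Mb = 22368.3 MB.
At 200 Mbps: 178946.2 / 200 = 895 s ≈ 14.9 minutes.

14.9 minutes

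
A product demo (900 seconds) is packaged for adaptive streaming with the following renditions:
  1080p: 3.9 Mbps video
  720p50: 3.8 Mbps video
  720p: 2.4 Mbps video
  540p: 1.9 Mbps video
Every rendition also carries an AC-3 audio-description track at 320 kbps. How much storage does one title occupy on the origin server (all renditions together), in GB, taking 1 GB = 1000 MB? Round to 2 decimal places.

Audio: 320 kbps = 0.320 Mbps.
Sum of rendition bitrates: (3.9+0.320) + (3.8+0.320) + (2.4+0.320) + (1.9+0.320) = 13.280 Mbps.
× 900 s = 11,952 Mb = 1,494 MB = 1.494 GB.

1.49 GB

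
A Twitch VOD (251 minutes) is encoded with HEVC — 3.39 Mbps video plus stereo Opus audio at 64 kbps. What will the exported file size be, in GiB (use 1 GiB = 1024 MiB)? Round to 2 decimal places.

251 min = 15060 s
Audio: 64 kbps = 0.064 Mbps.
Total bitrate: 3.39 + 0.064 = 3.454 Mbps.
Stream data: 3.454 Mbps × 15060 s = 52017.2 Mb.
52,017 Mb = 6,502,155,000 bytes ÷ 1,073,741,824 = 6.056 GiB.

6.06 GiB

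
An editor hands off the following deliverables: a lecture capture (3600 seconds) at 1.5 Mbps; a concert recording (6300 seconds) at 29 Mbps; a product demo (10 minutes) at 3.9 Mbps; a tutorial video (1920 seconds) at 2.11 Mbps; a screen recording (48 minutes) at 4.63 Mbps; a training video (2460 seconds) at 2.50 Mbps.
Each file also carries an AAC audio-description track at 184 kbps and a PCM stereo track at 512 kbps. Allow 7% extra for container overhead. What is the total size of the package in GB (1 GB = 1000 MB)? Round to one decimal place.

30.3 GB

Audio total: 184 + 512 = 696 kbps = 0.696 Mbps.
lecture capture: 2.196 Mbps × 3600 s × 1.07 = 8459.0 Mb
concert recording: 29.696 Mbps × 6300 s × 1.07 = 200180.7 Mb
product demo: 4.596 Mbps × 600 s × 1.07 = 2950.6 Mb
tutorial video: 2.806 Mbps × 1920 s × 1.07 = 5764.6 Mb
screen recording: 5.326 Mbps × 2880 s × 1.07 = 16412.6 Mb
training video: 3.196 Mbps × 2460 s × 1.07 = 8412.5 Mb
Total: 242180.1 Mb = 30272.5 MB.
= 30.27 GB.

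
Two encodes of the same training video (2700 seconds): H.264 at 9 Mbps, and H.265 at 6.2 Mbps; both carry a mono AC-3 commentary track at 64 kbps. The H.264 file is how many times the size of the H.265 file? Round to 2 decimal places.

1.45

Audio: 64 kbps = 0.064 Mbps.
H.264: 9.064 Mbps × 2700 s = 24472.8 Mb = 3.059 GB.
H.265: 6.264 Mbps × 2700 s = 16912.8 Mb = 2.114 GB.
Ratio: 3.059 / 2.114 = 1.447.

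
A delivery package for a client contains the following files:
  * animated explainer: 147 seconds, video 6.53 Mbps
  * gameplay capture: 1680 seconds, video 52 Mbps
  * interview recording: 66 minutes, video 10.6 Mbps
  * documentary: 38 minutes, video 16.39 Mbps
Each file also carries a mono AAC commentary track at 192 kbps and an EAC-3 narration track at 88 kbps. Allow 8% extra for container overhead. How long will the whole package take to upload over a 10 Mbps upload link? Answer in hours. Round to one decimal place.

5.1 hours

Audio total: 192 + 88 = 280 kbps = 0.280 Mbps.
animated explainer: 6.810 Mbps × 147 s × 1.08 = 1081.2 Mb
gameplay capture: 52.280 Mbps × 1680 s × 1.08 = 94856.8 Mb
interview recording: 10.880 Mbps × 3960 s × 1.08 = 46531.6 Mb
documentary: 16.670 Mbps × 2280 s × 1.08 = 41048.2 Mb
Total: 183517.8 Mb = 22939.7 MB.
At 10 Mbps: 183517.8 / 10 = 18352 s ≈ 5.1 hours.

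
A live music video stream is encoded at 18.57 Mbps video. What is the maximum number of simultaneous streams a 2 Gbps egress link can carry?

2 Gbps = 2,000 Mbps; 2,000 / 18.570 = 107.70 → 107 viewers.

107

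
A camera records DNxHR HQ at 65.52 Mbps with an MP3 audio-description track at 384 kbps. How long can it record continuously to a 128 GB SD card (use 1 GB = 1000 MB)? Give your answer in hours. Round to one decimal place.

Audio: 384 kbps = 0.384 Mbps.
Total bitrate: 65.52 + 0.384 = 65.904 Mbps.
Capacity: 128 GB = 1,024,000 Mb.
Recording time: 1,024,000 / 65.904 = 15,538 s ≈ 4.32 hours.

4.3 hours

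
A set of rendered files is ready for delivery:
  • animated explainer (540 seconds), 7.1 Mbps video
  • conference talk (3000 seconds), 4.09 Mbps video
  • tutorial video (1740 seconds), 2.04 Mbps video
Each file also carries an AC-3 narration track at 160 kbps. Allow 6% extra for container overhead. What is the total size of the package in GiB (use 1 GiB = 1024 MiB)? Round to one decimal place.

2.5 GiB

Audio: 160 kbps = 0.160 Mbps.
animated explainer: 7.260 Mbps × 540 s × 1.06 = 4155.6 Mb
conference talk: 4.250 Mbps × 3000 s × 1.06 = 13515.0 Mb
tutorial video: 2.200 Mbps × 1740 s × 1.06 = 4057.7 Mb
Total: 21728.3 Mb = 2716.0 MB.
= 2.530 GiB.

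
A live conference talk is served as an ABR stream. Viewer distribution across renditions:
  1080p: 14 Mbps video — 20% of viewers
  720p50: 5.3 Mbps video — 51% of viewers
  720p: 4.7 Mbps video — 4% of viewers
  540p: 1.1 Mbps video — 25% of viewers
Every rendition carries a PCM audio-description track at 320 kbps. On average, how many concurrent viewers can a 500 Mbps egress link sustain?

Audio: 320 kbps = 0.320 Mbps.
Average per-viewer bitrate: 0.20×14.320 + 0.51×5.620 + 0.04×5.020 + 0.25×1.420 = 6.286 Mbps.
500 Mbps = 500.0 Mbps; 500.0 / 6.286 = 79.54 → 79.

79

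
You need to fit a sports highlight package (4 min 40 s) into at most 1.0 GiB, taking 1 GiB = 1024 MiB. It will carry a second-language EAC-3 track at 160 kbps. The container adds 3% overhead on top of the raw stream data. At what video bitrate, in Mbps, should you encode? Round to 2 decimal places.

29.62 Mbps

Budget: 1.0 GiB = 8589.9 Mb.
Stream payload after overhead: 8589.9 / 1.03 = 8339.7 Mb.
4 min 40 s = 280 s
Total bitrate budget: 8339.7 Mb / 280 s = 29.785 Mbps.
Audio: 160 kbps = 0.160 Mbps.
Video: 29.785 − 0.160 = 29.625 Mbps.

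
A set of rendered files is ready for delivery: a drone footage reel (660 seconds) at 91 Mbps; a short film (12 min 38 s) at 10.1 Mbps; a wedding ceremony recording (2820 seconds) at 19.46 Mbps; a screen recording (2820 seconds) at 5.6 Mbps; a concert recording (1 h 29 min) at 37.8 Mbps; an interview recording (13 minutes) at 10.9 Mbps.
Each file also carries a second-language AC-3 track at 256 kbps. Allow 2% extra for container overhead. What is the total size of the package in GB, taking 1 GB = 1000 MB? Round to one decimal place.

44.9 GB

Audio: 256 kbps = 0.256 Mbps.
drone footage reel: 91.256 Mbps × 660 s × 1.02 = 61433.5 Mb
short film: 10.356 Mbps × 758 s × 1.02 = 8006.8 Mb
wedding ceremony recording: 19.716 Mbps × 2820 s × 1.02 = 56711.1 Mb
screen recording: 5.856 Mbps × 2820 s × 1.02 = 16844.2 Mb
concert recording: 38.056 Mbps × 5340 s × 1.02 = 207283.4 Mb
interview recording: 11.156 Mbps × 780 s × 1.02 = 8875.7 Mb
Total: 359154.8 Mb = 44894.4 MB.
= 44.89 GB.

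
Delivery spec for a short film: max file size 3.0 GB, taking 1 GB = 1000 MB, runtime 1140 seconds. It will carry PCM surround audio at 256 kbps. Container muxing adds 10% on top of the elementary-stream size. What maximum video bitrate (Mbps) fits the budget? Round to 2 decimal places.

18.88 Mbps

Budget: 3.0 GB = 24000.0 Mb.
Stream payload after overhead: 24000.0 / 1.10 = 21818.2 Mb.
Total bitrate budget: 21818.2 Mb / 1140 s = 19.139 Mbps.
Audio: 256 kbps = 0.256 Mbps.
Video: 19.139 − 0.256 = 18.883 Mbps.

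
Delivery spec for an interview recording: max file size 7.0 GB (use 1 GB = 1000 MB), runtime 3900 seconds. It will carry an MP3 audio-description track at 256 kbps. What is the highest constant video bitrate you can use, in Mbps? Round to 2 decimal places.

Budget: 7.0 GB = 56000.0 Mb.
Total bitrate budget: 56000.0 Mb / 3900 s = 14.359 Mbps.
Audio: 256 kbps = 0.256 Mbps.
Video: 14.359 − 0.256 = 14.103 Mbps.

14.10 Mbps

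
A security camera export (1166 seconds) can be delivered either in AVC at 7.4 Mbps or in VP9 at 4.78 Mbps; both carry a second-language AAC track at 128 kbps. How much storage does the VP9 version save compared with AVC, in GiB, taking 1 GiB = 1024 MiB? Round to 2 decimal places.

0.36 GiB

Audio: 128 kbps = 0.128 Mbps.
AVC: 7.528 Mbps × 1166 s = 8777.6 Mb = 1.022 GiB.
VP9: 4.908 Mbps × 1166 s = 5722.7 Mb = 0.666 GiB.
Saving: 1.022 − 0.666 = 0.356 GiB.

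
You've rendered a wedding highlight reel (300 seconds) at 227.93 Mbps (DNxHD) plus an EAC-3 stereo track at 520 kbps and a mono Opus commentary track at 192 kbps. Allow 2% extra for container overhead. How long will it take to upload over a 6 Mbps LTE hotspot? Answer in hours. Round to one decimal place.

3.2 hours

Audio total: 520 + 192 = 712 kbps = 0.712 Mbps.
Total bitrate: 228.642 Mbps.
File: 228.642 Mbps × 300 s = 68592.6 Mb.
With 2% container overhead: ×1.02. → 69964.5 Mb.
At 6 Mbps: 69964.5 / 6 = 11660.7 s ≈ 3.24 hours.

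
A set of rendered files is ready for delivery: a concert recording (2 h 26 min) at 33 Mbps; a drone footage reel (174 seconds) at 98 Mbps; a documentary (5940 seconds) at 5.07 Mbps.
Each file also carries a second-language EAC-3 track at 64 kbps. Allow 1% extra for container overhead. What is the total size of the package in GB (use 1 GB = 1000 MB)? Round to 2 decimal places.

42.57 GB

Audio: 64 kbps = 0.064 Mbps.
concert recording: 33.064 Mbps × 8760 s × 1.01 = 292537.0 Mb
drone footage reel: 98.064 Mbps × 174 s × 1.01 = 17233.8 Mb
documentary: 5.134 Mbps × 5940 s × 1.01 = 30800.9 Mb
Total: 340571.7 Mb = 42571.5 MB.
= 42.57 GB.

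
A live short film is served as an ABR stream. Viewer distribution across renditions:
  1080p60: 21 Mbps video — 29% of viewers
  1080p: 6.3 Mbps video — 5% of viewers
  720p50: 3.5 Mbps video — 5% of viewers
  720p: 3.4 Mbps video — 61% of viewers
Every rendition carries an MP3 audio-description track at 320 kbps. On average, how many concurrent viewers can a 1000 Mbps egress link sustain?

111

Audio: 320 kbps = 0.320 Mbps.
Average per-viewer bitrate: 0.29×21.320 + 0.05×6.620 + 0.05×3.820 + 0.61×3.720 = 8.974 Mbps.
1000 Mbps = 1,000 Mbps; 1,000 / 8.974 = 111.43 → 111.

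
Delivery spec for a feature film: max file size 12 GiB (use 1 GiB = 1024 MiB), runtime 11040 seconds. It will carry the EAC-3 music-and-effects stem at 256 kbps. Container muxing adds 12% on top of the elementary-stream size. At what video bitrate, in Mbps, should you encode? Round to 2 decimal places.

Budget: 12 GiB = 103079.2 Mb.
Stream payload after overhead: 103079.2 / 1.12 = 92035.0 Mb.
Total bitrate budget: 92035.0 Mb / 11040 s = 8.337 Mbps.
Audio: 256 kbps = 0.256 Mbps.
Video: 8.337 − 0.256 = 8.081 Mbps.

8.08 Mbps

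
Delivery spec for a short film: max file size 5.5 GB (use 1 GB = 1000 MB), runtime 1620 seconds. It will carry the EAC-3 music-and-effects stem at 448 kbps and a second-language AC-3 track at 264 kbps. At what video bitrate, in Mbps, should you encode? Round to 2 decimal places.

Budget: 5.5 GB = 44000.0 Mb.
Total bitrate budget: 44000.0 Mb / 1620 s = 27.160 Mbps.
Audio total: 448 + 264 = 712 kbps = 0.712 Mbps.
Video: 27.160 − 0.712 = 26.448 Mbps.

26.45 Mbps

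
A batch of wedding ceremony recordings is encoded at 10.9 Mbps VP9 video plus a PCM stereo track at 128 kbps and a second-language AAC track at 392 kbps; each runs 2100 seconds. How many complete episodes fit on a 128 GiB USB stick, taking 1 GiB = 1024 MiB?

45

Audio total: 128 + 392 = 520 kbps = 0.520 Mbps.
Total bitrate: 11.420 Mbps.
Per item: 11.420 Mbps × 2100 s = 23,982 Mb = 2,998 MB.
Capacity: 128 GiB = 1,099,512 Mb; 45.85 items → 45 complete.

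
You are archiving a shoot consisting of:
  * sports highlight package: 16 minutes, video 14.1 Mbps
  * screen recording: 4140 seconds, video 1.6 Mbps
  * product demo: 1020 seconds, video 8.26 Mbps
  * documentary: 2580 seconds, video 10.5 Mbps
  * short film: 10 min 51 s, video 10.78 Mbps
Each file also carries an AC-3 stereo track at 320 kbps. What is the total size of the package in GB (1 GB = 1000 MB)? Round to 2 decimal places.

Audio: 320 kbps = 0.320 Mbps.
sports highlight package: 14.420 Mbps × 960 s = 13843.2 Mb
screen recording: 1.920 Mbps × 4140 s = 7948.8 Mb
product demo: 8.580 Mbps × 1020 s = 8751.6 Mb
documentary: 10.820 Mbps × 2580 s = 27915.6 Mb
short film: 11.100 Mbps × 651 s = 7226.1 Mb
Total: 65685.3 Mb = 8210.7 MB.
= 8.211 GB.

8.21 GB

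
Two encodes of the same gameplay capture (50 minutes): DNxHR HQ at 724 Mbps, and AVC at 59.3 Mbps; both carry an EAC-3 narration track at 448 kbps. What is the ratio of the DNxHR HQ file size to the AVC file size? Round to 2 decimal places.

50 min = 3000 s
Audio: 448 kbps = 0.448 Mbps.
DNxHR HQ: 724.448 Mbps × 3000 s = 2173344.0 Mb = 253.011 GiB.
AVC: 59.748 Mbps × 3000 s = 179244.0 Mb = 20.867 GiB.
Ratio: 253.011 / 20.867 = 12.125.

12.13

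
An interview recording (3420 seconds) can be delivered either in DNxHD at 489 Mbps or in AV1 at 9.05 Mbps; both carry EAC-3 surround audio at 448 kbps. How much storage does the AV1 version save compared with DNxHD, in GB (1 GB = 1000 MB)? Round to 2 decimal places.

Audio: 448 kbps = 0.448 Mbps.
DNxHD: 489.448 Mbps × 3420 s = 1673912.2 Mb = 209.239 GB.
AV1: 9.498 Mbps × 3420 s = 32483.2 Mb = 4.060 GB.
Saving: 209.239 − 4.060 = 205.179 GB.

205.18 GB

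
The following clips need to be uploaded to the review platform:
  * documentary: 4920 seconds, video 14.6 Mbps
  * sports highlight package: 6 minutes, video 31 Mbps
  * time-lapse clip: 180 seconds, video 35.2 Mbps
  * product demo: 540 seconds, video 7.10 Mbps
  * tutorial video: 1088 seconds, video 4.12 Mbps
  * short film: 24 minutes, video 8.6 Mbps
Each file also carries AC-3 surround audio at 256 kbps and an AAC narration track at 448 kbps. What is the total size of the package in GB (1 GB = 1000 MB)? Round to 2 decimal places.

Audio total: 256 + 448 = 704 kbps = 0.704 Mbps.
documentary: 15.304 Mbps × 4920 s = 75295.7 Mb
sports highlight package: 31.704 Mbps × 360 s = 11413.4 Mb
time-lapse clip: 35.904 Mbps × 180 s = 6462.7 Mb
product demo: 7.804 Mbps × 540 s = 4214.2 Mb
tutorial video: 4.824 Mbps × 1088 s = 5248.5 Mb
short film: 9.304 Mbps × 1440 s = 13397.8 Mb
Total: 116032.3 Mb = 14504.0 MB.
= 14.50 GB.

14.50 GB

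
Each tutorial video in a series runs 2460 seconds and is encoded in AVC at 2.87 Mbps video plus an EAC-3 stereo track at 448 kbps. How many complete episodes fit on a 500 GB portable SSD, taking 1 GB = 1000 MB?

490

Audio: 448 kbps = 0.448 Mbps.
Total bitrate: 3.318 Mbps.
Per item: 3.318 Mbps × 2460 s = 8,162 Mb = 1,020 MB.
Capacity: 500 GB = 4,000,000 Mb; 490.06 items → 490 complete.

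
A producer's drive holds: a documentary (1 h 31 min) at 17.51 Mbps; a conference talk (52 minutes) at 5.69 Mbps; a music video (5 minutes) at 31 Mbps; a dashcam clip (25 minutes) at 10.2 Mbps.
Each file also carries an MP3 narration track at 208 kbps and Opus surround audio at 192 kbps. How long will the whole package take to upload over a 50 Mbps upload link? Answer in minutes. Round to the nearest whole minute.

Audio total: 208 + 192 = 400 kbps = 0.400 Mbps.
documentary: 17.910 Mbps × 5460 s = 97788.6 Mb
conference talk: 6.090 Mbps × 3120 s = 19000.8 Mb
music video: 31.400 Mbps × 300 s = 9420.0 Mb
dashcam clip: 10.600 Mbps × 1500 s = 15900.0 Mb
Total: 142109.4 Mb = 17763.7 MB.
At 50 Mbps: 142109.4 / 50 = 2842 s ≈ 47.4 minutes.

47 minutes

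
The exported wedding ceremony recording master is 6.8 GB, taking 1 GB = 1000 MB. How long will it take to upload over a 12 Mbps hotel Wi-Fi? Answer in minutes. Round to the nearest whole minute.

76 minutes

File: 6.8 GB = 54400.0 Mb.
At 12 Mbps: 54400.0 / 12 = 4533.3 s ≈ 75.6 minutes.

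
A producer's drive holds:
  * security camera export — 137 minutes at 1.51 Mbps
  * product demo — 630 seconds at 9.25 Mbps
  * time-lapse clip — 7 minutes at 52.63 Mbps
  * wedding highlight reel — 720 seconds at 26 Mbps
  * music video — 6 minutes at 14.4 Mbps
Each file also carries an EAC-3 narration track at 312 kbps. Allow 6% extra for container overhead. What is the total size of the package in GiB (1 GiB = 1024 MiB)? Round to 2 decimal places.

Audio: 312 kbps = 0.312 Mbps.
security camera export: 1.822 Mbps × 8220 s × 1.06 = 15875.5 Mb
product demo: 9.562 Mbps × 630 s × 1.06 = 6385.5 Mb
time-lapse clip: 52.942 Mbps × 420 s × 1.06 = 23569.8 Mb
wedding highlight reel: 26.312 Mbps × 720 s × 1.06 = 20081.3 Mb
music video: 14.712 Mbps × 360 s × 1.06 = 5614.1 Mb
Total: 71526.1 Mb = 8940.8 MB.
= 8.327 GiB.

8.33 GiB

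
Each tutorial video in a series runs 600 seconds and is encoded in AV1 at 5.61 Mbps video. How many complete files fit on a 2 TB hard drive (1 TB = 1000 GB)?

4753

Per item: 5.610 Mbps × 600 s = 3,366 Mb = 420.8 MB.
Capacity: 2 TB = 16,000,000 Mb; 4753.42 items → 4753 complete.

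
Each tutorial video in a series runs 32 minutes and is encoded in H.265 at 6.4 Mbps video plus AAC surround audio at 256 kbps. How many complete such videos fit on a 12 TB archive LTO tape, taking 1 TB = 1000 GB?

32 min = 1920 s
Audio: 256 kbps = 0.256 Mbps.
Total bitrate: 6.656 Mbps.
Per item: 6.656 Mbps × 1920 s = 12,780 Mb = 1,597 MB.
Capacity: 12 TB = 96,000,000 Mb; 7512.02 items → 7512 complete.

7512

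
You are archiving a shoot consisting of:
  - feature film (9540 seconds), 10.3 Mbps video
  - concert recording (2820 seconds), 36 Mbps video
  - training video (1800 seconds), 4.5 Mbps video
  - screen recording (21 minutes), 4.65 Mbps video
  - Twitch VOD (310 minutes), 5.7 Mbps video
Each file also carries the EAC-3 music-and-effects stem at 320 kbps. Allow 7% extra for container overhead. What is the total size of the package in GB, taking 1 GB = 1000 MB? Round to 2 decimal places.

Audio: 320 kbps = 0.320 Mbps.
feature film: 10.620 Mbps × 9540 s × 1.07 = 108406.8 Mb
concert recording: 36.320 Mbps × 2820 s × 1.07 = 109592.0 Mb
training video: 4.820 Mbps × 1800 s × 1.07 = 9283.3 Mb
screen recording: 4.970 Mbps × 1260 s × 1.07 = 6700.6 Mb
Twitch VOD: 6.020 Mbps × 18600 s × 1.07 = 119810.0 Mb
Total: 353792.7 Mb = 44224.1 MB.
= 44.22 GB.

44.22 GB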